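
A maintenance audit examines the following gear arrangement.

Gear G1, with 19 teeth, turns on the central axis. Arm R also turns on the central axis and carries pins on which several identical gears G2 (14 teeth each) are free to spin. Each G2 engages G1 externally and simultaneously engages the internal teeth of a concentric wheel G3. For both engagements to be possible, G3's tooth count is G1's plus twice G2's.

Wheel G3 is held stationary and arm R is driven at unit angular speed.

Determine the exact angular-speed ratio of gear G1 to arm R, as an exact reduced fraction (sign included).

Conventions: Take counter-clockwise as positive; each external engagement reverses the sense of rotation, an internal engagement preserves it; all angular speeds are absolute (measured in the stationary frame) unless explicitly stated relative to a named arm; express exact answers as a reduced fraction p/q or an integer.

recognized (axles ride arm R): planetary set, 19/14/47 teeth
ring teeth: 19 + 2·14 = 47
19(ω_sun−ω_arm) = −47(ω_ring−ω_arm),  ω_ring = 0, ω_arm = 1
ω_sun = 1 − (47/19)(0−1) = 66/19
ω_out/ω_in = 66/19

66/19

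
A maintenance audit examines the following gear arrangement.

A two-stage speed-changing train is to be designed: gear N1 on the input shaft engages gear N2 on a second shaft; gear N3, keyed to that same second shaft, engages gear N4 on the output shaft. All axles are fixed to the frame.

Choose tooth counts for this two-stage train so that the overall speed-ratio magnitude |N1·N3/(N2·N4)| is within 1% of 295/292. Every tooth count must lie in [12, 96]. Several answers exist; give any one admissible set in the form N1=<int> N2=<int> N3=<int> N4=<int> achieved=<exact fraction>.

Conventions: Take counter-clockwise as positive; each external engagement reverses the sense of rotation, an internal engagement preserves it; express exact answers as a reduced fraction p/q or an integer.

design class (target 295/292): fixed-axis compound train
target = 295/292 in lowest terms: an exact hit needs N1·N3 = k·295 and N2·N4 = k·292 for one integer k, every count in [12, 96]; additionally prefer no 1:1 stage (N1 ≠ N2, N3 ≠ N4)
k = 1…2: no 1:1-free in-range split of k·295 and k·292 into factor pairs; take k = 3
k = 3: N1·N3 = 885 = 15·59, N2·N4 = 876 = 12·73
achieved = 15·59/(12·73) = 295/292; |achieved − target| = 0 ≤ 59/5840 ✓

N1=15 N2=12 N3=59 N4=73 achieved=295/292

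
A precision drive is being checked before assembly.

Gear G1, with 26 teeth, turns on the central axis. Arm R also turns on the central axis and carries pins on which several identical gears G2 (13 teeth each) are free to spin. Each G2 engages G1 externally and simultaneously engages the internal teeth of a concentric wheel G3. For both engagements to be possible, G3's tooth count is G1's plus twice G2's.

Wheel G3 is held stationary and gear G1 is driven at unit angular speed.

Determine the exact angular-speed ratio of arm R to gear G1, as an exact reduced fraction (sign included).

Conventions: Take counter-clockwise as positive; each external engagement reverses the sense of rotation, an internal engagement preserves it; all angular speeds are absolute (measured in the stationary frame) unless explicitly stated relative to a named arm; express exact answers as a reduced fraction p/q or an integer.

1/3

recognized (axles ride arm R): planetary set, 26/13/52 teeth
ring teeth: 26 + 2·13 = 52
26(ω_sun−ω_arm) = −52(ω_ring−ω_arm),  ω_ring = 0, ω_sun = 1
26(1−ω_arm) = −52(0−ω_arm)  ⇒  78·ω_arm = 26  ⇒  ω_arm = 1/3
ω_out/ω_in = 1/3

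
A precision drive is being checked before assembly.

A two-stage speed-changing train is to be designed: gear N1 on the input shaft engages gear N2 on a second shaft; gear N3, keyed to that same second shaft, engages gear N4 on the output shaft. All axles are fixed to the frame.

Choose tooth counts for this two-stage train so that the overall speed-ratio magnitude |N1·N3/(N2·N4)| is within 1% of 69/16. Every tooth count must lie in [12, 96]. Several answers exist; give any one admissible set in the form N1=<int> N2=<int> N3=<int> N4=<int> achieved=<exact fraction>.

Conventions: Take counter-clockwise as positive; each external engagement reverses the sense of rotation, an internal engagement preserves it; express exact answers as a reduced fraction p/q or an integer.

N1=23 N2=12 N3=27 N4=12 achieved=69/16

class = fixed-axis compound train [2-stage, 69/16 wanted]
target = 69/16 in lowest terms: an exact hit needs N1·N3 = k·69 and N2·N4 = k·16 for one integer k, every count in [12, 96]; additionally prefer no 1:1 stage (N1 ≠ N2, N3 ≠ N4)
k = 1…8: no 1:1-free in-range split of k·69 and k·16 into factor pairs; take k = 9
k = 9: N1·N3 = 621 = 23·27, N2·N4 = 144 = 12·12
achieved = 23·27/(12·12) = 69/16; |achieved − target| = 0 ≤ 69/1600 ✓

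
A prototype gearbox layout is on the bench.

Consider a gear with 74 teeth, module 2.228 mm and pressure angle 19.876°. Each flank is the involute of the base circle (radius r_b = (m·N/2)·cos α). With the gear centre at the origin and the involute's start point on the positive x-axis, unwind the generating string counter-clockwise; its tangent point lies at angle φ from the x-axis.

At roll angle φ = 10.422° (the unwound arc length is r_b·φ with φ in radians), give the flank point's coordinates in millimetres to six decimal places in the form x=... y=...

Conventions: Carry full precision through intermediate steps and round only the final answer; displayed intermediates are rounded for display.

x=78.797288 y=0.155014

topology: single-mesh involute geometry — m = 2.228, N = 74
pitch radius r_p = m·N/2 = 2.228·74/2 = 82.436000
base radius r_b = r_p·cos α = 82.436000·cos 19.876° = 77.525339
roll angle φ = 10.422° = 0.18189821 rad
x = r_b·(cos φ + φ·sin φ) = 78.797288
y = r_b·(sin φ − φ·cos φ) = 0.155014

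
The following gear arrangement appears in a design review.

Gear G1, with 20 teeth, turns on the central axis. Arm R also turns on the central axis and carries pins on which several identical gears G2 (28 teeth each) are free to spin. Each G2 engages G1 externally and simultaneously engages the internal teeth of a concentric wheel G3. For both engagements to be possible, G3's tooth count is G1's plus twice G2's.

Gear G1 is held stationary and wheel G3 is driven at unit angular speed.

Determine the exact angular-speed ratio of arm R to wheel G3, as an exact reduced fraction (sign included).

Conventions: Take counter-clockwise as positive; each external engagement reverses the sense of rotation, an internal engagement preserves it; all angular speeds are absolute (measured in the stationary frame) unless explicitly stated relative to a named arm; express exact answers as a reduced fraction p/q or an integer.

class = planetary set [G3 = 20+2·28 = 76; Willis about the carrier]
ring teeth: 20 + 2·28 = 76
20(ω_sun−ω_arm) = −76(ω_ring−ω_arm),  ω_sun = 0, ω_ring = 1
20(0−ω_arm) = −76(1−ω_arm)  ⇒  96·ω_arm = 76  ⇒  ω_arm = 19/24
ω_out/ω_in = 19/24

19/24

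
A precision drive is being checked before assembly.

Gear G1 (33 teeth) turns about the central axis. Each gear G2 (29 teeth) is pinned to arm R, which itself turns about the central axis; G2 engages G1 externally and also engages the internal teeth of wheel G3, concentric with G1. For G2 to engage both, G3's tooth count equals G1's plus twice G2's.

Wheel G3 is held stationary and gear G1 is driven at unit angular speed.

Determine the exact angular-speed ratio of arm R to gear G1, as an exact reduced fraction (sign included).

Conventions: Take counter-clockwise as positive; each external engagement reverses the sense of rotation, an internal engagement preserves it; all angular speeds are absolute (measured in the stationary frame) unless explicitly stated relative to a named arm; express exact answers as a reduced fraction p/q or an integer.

33/124

class = planetary set [G3 = 33+2·29 = 91; Willis about the carrier]
ring teeth: 33 + 2·29 = 91
33(ω_sun−ω_arm) = −91(ω_ring−ω_arm),  ω_ring = 0, ω_sun = 1
33(1−ω_arm) = −91(0−ω_arm)  ⇒  124·ω_arm = 33  ⇒  ω_arm = 33/124
ω_out/ω_in = 33/124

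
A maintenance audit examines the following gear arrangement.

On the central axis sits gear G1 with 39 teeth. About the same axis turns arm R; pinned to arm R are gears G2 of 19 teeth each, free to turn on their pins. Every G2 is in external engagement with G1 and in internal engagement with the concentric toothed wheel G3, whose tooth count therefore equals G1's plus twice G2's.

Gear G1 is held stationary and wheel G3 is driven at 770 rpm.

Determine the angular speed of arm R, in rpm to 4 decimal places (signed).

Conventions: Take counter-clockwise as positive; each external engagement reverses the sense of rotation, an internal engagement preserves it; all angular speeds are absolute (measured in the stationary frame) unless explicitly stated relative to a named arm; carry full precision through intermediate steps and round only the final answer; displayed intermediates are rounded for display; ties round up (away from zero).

topology: planetary set — G1 39T / G2 19T / G3 77T, arm = carrier (Willis)
normalise by the input: solve with ω_ring = 1, then scale by 770 rpm
ring teeth: 39 + 2·19 = 77
39(ω_sun−ω_arm) = −77(ω_ring−ω_arm),  ω_sun = 0, ω_ring = 1
39(0−ω_arm) = −77(1−ω_arm)  ⇒  116·ω_arm = 77  ⇒  ω_arm = 77/116
scale: ω_arm = 77/116 × 770 rpm = +511.1207 rpm

+511.1207 rpm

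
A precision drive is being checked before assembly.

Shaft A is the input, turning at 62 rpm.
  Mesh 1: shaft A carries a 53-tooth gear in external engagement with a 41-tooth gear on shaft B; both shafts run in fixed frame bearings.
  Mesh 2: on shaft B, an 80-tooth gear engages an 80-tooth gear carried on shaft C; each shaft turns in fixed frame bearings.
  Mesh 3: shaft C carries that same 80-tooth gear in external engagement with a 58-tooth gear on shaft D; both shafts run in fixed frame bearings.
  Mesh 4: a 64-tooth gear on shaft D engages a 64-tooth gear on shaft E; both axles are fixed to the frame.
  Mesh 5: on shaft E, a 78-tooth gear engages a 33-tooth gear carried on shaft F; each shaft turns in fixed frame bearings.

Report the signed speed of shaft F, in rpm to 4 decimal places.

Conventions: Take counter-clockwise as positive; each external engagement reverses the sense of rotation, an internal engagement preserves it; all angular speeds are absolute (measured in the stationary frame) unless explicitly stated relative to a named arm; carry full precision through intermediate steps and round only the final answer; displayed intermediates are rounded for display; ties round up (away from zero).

-261.2921 rpm

recognized (6 fixed axles, 5 meshes): fixed-axis compound train
mesh 1 [53T→41T]: ω = 62.0000×53/41 = 80.1463 rpm, sense flips to −
mesh 2 [80T→80T]: ω = 80.1463×80/80 = 80.1463 rpm, sense flips to +
mesh 3 [80T→58T]: ω = 80.1463×80/58 = 110.5467 rpm, sense flips to −
mesh 4 [64T→64T]: ω = 110.5467×64/64 = 110.5467 rpm, sense flips to +
mesh 5 [78T→33T]: ω = 110.5467×78/33 = 261.2921 rpm, sense flips to −
signed output speed = -261.2921 rpm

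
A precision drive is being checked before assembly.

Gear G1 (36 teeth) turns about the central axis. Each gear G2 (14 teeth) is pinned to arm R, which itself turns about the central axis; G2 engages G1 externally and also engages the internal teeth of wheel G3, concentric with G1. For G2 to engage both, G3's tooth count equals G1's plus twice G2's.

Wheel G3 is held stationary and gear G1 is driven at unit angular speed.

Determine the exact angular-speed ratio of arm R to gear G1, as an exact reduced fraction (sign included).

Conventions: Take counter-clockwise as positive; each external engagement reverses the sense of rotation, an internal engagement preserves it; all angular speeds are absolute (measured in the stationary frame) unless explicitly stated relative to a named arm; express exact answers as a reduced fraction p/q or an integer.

recognized (axles ride arm R): planetary set, 36/14/64 teeth
ring teeth: 36 + 2·14 = 64
36(ω_sun−ω_arm) = −64(ω_ring−ω_arm),  ω_ring = 0, ω_sun = 1
36(1−ω_arm) = −64(0−ω_arm)  ⇒  100·ω_arm = 36  ⇒  ω_arm = 9/25
ω_out/ω_in = 9/25

9/25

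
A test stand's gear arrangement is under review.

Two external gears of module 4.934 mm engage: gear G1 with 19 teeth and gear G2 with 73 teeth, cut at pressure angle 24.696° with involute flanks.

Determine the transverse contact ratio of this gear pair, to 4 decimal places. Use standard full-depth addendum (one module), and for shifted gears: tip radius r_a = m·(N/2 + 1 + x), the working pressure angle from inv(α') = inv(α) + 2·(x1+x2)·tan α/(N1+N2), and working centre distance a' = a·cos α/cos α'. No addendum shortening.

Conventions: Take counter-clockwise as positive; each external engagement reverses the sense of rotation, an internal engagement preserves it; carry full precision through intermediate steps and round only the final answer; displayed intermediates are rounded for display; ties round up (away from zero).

1.4958

single-mesh involute tooth geometry (19T engaging 73T at module 4.934)
base radii: r_b1 = 42.585871, r_b2 = 163.619400
tip radii: r_a1 = 51.807000, r_a2 = 185.025000
no profile shift: α' = α, a' = a
action lengths: √(r_a1²−r_b1²) = 29.502692, √(r_a2²−r_b2²) = 86.388325
base pitch p_b = π·m·cos α = 14.082891
CR = (29.502692 + 86.388325 − 226.964000·sin 24.69600°)/14.082891 = 1.495760
contact ratio ≈ 1.4958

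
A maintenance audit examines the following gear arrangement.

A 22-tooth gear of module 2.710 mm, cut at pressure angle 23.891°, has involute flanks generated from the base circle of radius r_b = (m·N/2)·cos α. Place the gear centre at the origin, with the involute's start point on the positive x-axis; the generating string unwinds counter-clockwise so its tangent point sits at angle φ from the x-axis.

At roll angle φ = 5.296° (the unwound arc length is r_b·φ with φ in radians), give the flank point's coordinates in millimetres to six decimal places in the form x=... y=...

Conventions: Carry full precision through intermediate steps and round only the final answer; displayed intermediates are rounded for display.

recognized (one wheel, involute flank): single-mesh tooth geometry, m = 2.710, N = 22
pitch radius r_p = m·N/2 = 2.710·22/2 = 29.810000
base radius r_b = r_p·cos α = 29.810000·cos 23.891° = 27.255807
roll angle φ = 5.296° = 0.09243264 rad
x = r_b·(cos φ + φ·sin φ) = 27.371993
y = r_b·(sin φ − φ·cos φ) = 0.007169

x=27.371993 y=0.007169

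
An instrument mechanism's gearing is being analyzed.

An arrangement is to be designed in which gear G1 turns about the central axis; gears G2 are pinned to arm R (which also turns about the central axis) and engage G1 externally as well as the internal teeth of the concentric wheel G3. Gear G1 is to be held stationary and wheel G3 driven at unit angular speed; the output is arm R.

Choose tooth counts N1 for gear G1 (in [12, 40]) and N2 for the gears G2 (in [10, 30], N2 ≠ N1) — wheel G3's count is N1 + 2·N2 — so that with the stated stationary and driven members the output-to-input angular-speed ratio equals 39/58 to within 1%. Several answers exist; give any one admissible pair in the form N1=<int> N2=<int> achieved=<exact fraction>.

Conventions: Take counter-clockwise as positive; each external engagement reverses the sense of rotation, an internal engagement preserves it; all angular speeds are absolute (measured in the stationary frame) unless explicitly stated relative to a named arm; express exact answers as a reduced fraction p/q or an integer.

topology: planetary set — design target 39/58, arm = carrier (Willis)
Willis with ω_sun = 0: ω_arm/ω_ring = N3/(N1+N3); set equal to 39/58  ⇒  N3/N1 = (39/58)/(1 − 39/58) = 39/19
N3 = N1 + 2·N2  ⇒  N2/N1 = (N3/N1 − 1)/2 = (39/19 − 1)/2 = 10/19
smallest multiple with N1 ≥ 12 and N2 ≥ 10: k = 1  ⇒  N1 = 1·19 = 19, N2 = 1·10 = 10 (N1 ≤ 40, N2 ≤ 30, N2 ≠ N1 ✓), N3 = 19 + 2·10 = 39
check: N3/(N1+N3) with N1 = 19, N3 = 39 gives 39/58; |achieved − target| = 0 ≤ 39/5800 ✓

N1=19 N2=10 achieved=39/58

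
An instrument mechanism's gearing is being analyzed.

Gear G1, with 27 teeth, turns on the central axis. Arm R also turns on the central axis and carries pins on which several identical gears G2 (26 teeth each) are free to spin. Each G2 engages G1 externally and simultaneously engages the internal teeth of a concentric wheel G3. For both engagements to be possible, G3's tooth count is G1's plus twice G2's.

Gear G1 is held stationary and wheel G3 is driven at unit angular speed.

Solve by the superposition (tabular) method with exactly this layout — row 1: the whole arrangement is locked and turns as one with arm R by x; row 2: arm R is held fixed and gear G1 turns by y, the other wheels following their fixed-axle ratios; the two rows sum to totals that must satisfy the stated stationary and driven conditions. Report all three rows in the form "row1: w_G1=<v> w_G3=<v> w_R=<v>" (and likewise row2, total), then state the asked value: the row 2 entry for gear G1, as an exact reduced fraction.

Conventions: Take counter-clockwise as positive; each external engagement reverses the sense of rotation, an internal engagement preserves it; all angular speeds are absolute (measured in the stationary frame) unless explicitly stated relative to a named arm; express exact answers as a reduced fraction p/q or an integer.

row1: w_G1=79/106 w_G3=79/106 w_R=79/106
row2: w_G1=-79/106 w_G3=27/106 w_R=0
total: w_G1=0 w_G3=1 w_R=79/106
asked value: -79/106

class = planetary set [G3 = 27+2·26 = 79; Willis about the carrier]
superposition row 1 [locked train]: every member turns x
row 2 (arm held, sun turns y): ω_ring = −(27/79)·y, ω_arm = 0
boundary: total ω_sun = x + y = 0 and total ω_ring = x − (27/79)·y = 1  ⇒  y = -79/106, x = 79/106
row 2 ring = −(27/79)·(-79/106) = 27/106
totals (row 1 + row 2): sun 79/106 + (-79/106) = 0, ring 79/106 + 27/106 = 1, arm 79/106 + 0 = 79/106
asked cell (row2, sun) = -79/106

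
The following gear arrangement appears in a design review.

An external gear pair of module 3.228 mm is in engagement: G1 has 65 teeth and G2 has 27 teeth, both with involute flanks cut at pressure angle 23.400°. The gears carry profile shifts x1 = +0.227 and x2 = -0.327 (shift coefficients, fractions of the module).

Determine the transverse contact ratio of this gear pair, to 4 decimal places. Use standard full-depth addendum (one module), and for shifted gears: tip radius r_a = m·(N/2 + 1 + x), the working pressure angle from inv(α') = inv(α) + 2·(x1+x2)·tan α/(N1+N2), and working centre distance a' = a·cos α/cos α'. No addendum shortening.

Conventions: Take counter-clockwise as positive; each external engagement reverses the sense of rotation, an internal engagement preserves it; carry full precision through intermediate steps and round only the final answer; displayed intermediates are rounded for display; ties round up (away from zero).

class = single-mesh tooth geometry [involute pair 65T × 27T, m = 3.228]
base radii: r_b1 = 96.281638, r_b2 = 39.993911
tip radii: r_a1 = 108.870756, r_a2 = 45.750444
inv(α') = inv(23.400°) + 2·(+0.227-0.327)·tan α/(65+27) = 0.02339086  ⇒  α' = 23.10811°
a' = a·cos α / cos α' = 148.4880·cos 23.400°/cos 23.10811° = 148.163292
action lengths: √(r_a1²−r_b1²) = 50.820151, √(r_a2²−r_b2²) = 22.216890
base pitch p_b = π·m·cos α = 9.307006
CR = (50.820151 + 22.216890 − 148.163292·sin 23.10811°)/9.307006 = 1.599632
contact ratio ≈ 1.5996

1.5996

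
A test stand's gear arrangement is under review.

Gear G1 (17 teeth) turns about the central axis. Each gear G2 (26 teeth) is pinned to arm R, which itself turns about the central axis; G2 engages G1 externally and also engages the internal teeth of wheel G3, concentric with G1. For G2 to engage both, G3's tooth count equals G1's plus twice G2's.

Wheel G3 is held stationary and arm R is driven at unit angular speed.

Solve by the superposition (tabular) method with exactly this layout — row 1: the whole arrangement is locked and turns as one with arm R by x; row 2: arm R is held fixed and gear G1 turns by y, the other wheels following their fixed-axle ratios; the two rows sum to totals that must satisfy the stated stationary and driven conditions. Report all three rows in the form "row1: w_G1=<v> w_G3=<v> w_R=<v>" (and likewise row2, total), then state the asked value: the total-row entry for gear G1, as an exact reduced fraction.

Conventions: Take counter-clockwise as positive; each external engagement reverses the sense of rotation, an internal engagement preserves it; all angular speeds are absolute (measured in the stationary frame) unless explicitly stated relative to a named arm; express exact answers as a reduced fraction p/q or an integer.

row1: w_G1=1 w_G3=1 w_R=1
row2: w_G1=69/17 w_G3=-1 w_R=0
total: w_G1=86/17 w_G3=0 w_R=1
asked value: 86/17

planetary set (17T centre, 26T on arm, 69T internal) — Willis relation
row 1 — lock + rotate with arm: ω_sun = ω_ring = ω_arm = x
row 2: sun turns y, ring = −(17/69)·y, arm 0
boundary: total ω_ring = x − (17/69)·y = 0 and total ω_arm = x = 1  ⇒  y = 69/17, x = 1
row 2 ring = −(17/69)·69/17 = -1
totals (row 1 + row 2): sun 1 + 69/17 = 86/17, ring 1 + (-1) = 0, arm 1 + 0 = 1
asked cell (total, sun) = 86/17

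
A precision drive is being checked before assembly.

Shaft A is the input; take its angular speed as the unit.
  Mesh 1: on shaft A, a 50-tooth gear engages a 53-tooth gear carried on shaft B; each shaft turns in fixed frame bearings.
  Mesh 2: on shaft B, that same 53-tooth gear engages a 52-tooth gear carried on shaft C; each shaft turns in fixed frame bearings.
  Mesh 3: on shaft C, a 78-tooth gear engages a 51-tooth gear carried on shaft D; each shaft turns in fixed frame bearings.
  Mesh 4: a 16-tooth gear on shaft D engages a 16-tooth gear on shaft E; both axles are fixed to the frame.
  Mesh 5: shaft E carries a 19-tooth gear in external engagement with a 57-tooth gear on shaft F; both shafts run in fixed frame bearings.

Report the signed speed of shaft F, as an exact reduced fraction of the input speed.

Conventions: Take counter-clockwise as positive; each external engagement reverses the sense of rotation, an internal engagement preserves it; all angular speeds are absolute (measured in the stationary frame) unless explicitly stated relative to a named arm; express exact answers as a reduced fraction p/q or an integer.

-25/51

5-mesh fixed-axis compound train (all bearings frame-fixed)
mesh 1 [50T→53T]: |ω|/ω_in = 1×50/53 = 50/53, sense flips to −
mesh 2 [53T→52T]: |ω|/ω_in = (50/53)×53/52 = 25/26, sense flips to +
mesh 3 [78T→51T]: |ω|/ω_in = (25/26)×78/51 = 25/17, sense flips to −
mesh 4 [16T→16T]: |ω|/ω_in = (25/17)×16/16 = 25/17, sense flips to +
mesh 5 [19T→57T]: |ω|/ω_in = (25/17)×19/57 = 25/51, sense flips to −
signed output speed (× input speed) = -25/51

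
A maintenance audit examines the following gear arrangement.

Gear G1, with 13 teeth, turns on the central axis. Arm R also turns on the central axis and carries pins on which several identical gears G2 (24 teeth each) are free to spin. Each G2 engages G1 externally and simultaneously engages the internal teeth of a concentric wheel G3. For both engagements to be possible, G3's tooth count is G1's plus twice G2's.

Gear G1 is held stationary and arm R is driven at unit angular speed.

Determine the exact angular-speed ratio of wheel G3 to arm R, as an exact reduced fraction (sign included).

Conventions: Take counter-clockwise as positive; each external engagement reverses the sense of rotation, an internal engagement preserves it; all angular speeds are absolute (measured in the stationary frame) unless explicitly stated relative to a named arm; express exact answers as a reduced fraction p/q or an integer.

recognized (axles ride arm R): planetary set, 13/24/61 teeth
ring teeth: 13 + 2·24 = 61
13(ω_sun−ω_arm) = −61(ω_ring−ω_arm),  ω_sun = 0, ω_arm = 1
ω_ring = 1 − (13/61)(0−1) = 74/61
ω_out/ω_in = 74/61

74/61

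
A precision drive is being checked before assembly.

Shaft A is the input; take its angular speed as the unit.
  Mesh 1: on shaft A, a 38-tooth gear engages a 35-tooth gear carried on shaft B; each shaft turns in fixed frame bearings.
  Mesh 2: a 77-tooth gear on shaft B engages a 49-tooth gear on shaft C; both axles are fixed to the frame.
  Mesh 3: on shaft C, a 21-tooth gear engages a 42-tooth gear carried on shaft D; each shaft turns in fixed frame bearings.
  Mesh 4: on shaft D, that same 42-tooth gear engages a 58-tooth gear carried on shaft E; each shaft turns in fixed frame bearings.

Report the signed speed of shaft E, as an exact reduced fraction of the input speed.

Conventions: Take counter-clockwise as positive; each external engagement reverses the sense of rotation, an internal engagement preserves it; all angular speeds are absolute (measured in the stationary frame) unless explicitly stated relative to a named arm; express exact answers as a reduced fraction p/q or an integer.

627/1015

4-mesh fixed-axis compound train (all bearings frame-fixed)
mesh 1 [38T→35T]: |ω|/ω_in = 1×38/35 = 38/35, sense flips to −
mesh 2 [77T→49T]: |ω|/ω_in = (38/35)×77/49 = 418/245, sense flips to +
mesh 3 [21T→42T]: |ω|/ω_in = (418/245)×21/42 = 209/245, sense flips to −
mesh 4 [42T→58T]: |ω|/ω_in = (209/245)×42/58 = 627/1015, sense flips to +
signed output speed (× input speed) = 627/1015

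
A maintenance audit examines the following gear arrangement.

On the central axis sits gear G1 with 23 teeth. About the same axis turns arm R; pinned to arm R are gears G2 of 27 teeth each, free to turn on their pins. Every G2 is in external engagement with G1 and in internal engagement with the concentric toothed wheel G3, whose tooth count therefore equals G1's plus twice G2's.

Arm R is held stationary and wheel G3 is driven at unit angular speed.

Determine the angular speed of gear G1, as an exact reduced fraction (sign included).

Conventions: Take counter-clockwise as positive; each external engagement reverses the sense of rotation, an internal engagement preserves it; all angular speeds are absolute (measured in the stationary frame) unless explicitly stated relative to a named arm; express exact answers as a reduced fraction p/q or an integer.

class = planetary set [G3 = 23+2·27 = 77; Willis about the carrier]
ring teeth: 23 + 2·27 = 77
23(ω_sun−ω_arm) = −77(ω_ring−ω_arm),  ω_arm = 0, ω_ring = 1
ω_sun = 0 − (77/23)(1−0) = -77/23
exact speed ratio = -77/23

-77/23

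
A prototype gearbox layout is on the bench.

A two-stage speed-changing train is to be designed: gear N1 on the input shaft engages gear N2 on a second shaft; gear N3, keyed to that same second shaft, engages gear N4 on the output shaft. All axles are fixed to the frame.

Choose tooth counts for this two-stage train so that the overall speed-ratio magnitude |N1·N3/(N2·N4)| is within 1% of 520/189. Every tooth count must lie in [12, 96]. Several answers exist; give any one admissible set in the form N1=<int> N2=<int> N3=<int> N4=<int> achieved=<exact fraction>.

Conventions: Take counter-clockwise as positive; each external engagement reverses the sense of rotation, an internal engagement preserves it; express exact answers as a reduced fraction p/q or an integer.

2-stage fixed-axis compound train for ratio 520/189
target = 520/189 in lowest terms: an exact hit needs N1·N3 = k·520 and N2·N4 = k·189 for one integer k, every count in [12, 96]; additionally prefer no 1:1 stage (N1 ≠ N2, N3 ≠ N4)
k = 1: no 1:1-free in-range split of k·520 and k·189 into factor pairs; take k = 2
k = 2: N1·N3 = 1040 = 13·80, N2·N4 = 378 = 14·27
achieved = 13·80/(14·27) = 520/189; |achieved − target| = 0 ≤ 26/945 ✓

N1=13 N2=14 N3=80 N4=27 achieved=520/189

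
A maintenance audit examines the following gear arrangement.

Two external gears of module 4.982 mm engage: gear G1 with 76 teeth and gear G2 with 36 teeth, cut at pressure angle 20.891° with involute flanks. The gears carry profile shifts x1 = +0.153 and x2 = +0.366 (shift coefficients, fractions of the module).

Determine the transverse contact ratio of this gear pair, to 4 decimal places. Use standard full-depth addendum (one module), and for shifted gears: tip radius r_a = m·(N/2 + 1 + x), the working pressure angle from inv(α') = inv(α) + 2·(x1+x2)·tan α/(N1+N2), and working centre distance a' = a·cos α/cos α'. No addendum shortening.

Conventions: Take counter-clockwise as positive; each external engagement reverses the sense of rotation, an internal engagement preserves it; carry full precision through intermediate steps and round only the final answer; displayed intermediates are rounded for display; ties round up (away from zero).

1.6261

class = single-mesh tooth geometry [involute pair 76T × 36T, m = 4.982]
base radii: r_b1 = 176.870461, r_b2 = 83.780745
tip radii: r_a1 = 195.060246, r_a2 = 96.481412
inv(α') = inv(20.891°) + 2·(+0.153+0.366)·tan α/(76+36) = 0.02060354  ⇒  α' = 22.19112°
a' = a·cos α / cos α' = 278.9920·cos 20.891°/cos 22.19112° = 281.502323
action lengths: √(r_a1²−r_b1²) = 82.251685, √(r_a2²−r_b2²) = 47.848194
base pitch p_b = π·m·cos α = 14.622498
CR = (82.251685 + 47.848194 − 281.502323·sin 22.19112°)/14.622498 = 1.626071
contact ratio ≈ 1.6261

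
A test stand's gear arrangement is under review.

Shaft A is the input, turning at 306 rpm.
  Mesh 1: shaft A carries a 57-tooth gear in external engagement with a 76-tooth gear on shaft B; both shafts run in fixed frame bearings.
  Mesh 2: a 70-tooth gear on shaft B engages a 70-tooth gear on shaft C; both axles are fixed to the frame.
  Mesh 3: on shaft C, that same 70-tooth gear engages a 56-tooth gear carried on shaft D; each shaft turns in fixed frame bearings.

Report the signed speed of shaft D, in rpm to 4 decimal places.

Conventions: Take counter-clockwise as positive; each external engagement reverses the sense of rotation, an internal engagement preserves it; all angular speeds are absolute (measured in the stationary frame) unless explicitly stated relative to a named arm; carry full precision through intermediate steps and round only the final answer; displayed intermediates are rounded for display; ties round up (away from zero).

-286.8750 rpm

class = fixed-axis compound train [3 meshes; 3 ratios multiply, 3 sense flips]
mesh 1 [57T→76T]: ω = 306.0000×57/76 = 229.5000 rpm, sense flips to −
mesh 2 [70T→70T]: ω = 229.5000×70/70 = 229.5000 rpm, sense flips to +
mesh 3 [70T→56T]: ω = 229.5000×70/56 = 286.8750 rpm, sense flips to −
signed output speed = -286.8750 rpm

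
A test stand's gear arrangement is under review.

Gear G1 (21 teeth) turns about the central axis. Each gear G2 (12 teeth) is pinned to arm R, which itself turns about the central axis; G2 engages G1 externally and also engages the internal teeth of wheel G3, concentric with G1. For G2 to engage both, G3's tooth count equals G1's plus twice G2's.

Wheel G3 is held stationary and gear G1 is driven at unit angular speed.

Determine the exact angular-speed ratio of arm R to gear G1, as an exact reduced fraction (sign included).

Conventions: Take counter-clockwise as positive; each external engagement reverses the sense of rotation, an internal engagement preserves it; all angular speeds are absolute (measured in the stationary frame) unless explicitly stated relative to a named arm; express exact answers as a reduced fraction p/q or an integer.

7/22

topology: planetary set — G1 21T / G2 12T / G3 45T, arm = carrier (Willis)
ring teeth: 21 + 2·12 = 45
21(ω_sun−ω_arm) = −45(ω_ring−ω_arm),  ω_ring = 0, ω_sun = 1
21(1−ω_arm) = −45(0−ω_arm)  ⇒  66·ω_arm = 21  ⇒  ω_arm = 7/22
ω_out/ω_in = 7/22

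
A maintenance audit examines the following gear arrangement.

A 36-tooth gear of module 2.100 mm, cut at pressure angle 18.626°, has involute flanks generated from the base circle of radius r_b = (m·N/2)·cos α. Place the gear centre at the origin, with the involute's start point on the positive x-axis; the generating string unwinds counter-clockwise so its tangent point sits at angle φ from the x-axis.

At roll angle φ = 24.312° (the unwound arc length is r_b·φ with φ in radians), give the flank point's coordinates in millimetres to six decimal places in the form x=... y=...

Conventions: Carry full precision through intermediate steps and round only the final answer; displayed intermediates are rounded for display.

topology: single-mesh involute geometry — m = 2.100, N = 36
pitch radius r_p = m·N/2 = 2.100·36/2 = 37.800000
base radius r_b = r_p·cos α = 37.800000·cos 18.626° = 35.820171
roll angle φ = 24.312° = 0.42432445 rad
x = r_b·(cos φ + φ·sin φ) = 38.901195
y = r_b·(sin φ − φ·cos φ) = 0.895903

x=38.901195 y=0.895903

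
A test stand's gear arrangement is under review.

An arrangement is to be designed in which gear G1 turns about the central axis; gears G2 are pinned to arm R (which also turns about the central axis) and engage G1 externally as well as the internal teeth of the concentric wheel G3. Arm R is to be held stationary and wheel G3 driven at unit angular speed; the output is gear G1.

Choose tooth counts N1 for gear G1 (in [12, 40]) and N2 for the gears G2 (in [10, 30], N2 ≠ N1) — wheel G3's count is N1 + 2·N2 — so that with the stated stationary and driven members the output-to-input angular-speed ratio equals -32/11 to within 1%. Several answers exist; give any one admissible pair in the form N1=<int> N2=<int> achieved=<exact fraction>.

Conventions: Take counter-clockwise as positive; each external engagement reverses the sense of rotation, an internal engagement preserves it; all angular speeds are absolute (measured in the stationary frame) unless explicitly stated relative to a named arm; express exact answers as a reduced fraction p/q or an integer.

planetary set to be sized for -32/11 (Willis relation)
Willis with ω_arm = 0: ω_sun/ω_ring = −N3/N1; set equal to -32/11  ⇒  N3/N1 = −(-32/11) = 32/11
N3 = N1 + 2·N2  ⇒  N2/N1 = (N3/N1 − 1)/2 = (32/11 − 1)/2 = 21/22
smallest multiple with N1 ≥ 12 and N2 ≥ 10: k = 1  ⇒  N1 = 1·22 = 22, N2 = 1·21 = 21 (N1 ≤ 40, N2 ≤ 30, N2 ≠ N1 ✓), N3 = 22 + 2·21 = 64
check: −N3/N1 with N1 = 22, N3 = 64 gives -32/11; |achieved − target| = 0 ≤ 8/275 ✓

N1=22 N2=21 achieved=-32/11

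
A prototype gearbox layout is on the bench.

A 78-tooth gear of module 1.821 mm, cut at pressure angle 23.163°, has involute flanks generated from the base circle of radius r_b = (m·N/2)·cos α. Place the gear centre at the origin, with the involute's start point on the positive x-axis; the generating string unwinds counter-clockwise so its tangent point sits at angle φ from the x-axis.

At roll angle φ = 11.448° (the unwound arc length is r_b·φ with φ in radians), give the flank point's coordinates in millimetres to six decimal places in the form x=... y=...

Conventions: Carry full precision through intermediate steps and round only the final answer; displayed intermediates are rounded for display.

x=66.584488 y=0.172918

recognized (one wheel, involute flank): single-mesh tooth geometry, m = 1.821, N = 78
pitch radius r_p = m·N/2 = 1.821·78/2 = 71.019000
base radius r_b = r_p·cos α = 71.019000·cos 23.163° = 65.294126
roll angle φ = 11.448° = 0.19980529 rad
x = r_b·(cos φ + φ·sin φ) = 66.584488
y = r_b·(sin φ − φ·cos φ) = 0.172918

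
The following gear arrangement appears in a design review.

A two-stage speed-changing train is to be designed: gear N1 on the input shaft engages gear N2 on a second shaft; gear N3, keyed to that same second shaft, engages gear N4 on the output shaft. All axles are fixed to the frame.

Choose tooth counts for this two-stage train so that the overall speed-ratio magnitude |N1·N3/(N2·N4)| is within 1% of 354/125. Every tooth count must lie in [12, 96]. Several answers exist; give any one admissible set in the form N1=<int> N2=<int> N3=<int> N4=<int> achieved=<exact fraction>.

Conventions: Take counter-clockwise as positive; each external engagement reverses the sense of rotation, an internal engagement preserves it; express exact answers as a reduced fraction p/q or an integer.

2-stage fixed-axis compound train for ratio 354/125
target = 354/125 in lowest terms: an exact hit needs N1·N3 = k·354 and N2·N4 = k·125 for one integer k, every count in [12, 96]; additionally prefer no 1:1 stage (N1 ≠ N2, N3 ≠ N4)
k = 1…2: no 1:1-free in-range split of k·354 and k·125 into factor pairs; take k = 3
k = 3: N1·N3 = 1062 = 18·59, N2·N4 = 375 = 15·25
achieved = 18·59/(15·25) = 354/125; |achieved − target| = 0 ≤ 177/6250 ✓

N1=18 N2=15 N3=59 N4=25 achieved=354/125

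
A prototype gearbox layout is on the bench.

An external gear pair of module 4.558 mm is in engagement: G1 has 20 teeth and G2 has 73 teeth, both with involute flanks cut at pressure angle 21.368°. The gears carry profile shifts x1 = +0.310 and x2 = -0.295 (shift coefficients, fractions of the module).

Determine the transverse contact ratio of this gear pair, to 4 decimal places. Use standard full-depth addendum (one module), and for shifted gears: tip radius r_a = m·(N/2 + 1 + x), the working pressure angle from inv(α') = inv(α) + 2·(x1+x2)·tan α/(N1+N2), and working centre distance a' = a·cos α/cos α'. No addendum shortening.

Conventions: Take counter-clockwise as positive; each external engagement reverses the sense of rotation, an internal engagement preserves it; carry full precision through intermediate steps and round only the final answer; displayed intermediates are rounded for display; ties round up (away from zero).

single-mesh involute tooth geometry (20T engaging 73T at module 4.558)
base radii: r_b1 = 42.446806, r_b2 = 154.930842
tip radii: r_a1 = 51.550980, r_a2 = 169.580390
inv(α') = inv(21.368°) + 2·(+0.310-0.295)·tan α/(20+73) = 0.01843583  ⇒  α' = 21.41513°
a' = a·cos α / cos α' = 211.9470·cos 21.368°/cos 21.41513° = 212.015298
action lengths: √(r_a1²−r_b1²) = 29.253584, √(r_a2²−r_b2²) = 68.948842
base pitch p_b = π·m·cos α = 13.335057
CR = (29.253584 + 68.948842 − 212.015298·sin 21.41513°)/13.335057 = 1.559113
contact ratio ≈ 1.5591

1.5591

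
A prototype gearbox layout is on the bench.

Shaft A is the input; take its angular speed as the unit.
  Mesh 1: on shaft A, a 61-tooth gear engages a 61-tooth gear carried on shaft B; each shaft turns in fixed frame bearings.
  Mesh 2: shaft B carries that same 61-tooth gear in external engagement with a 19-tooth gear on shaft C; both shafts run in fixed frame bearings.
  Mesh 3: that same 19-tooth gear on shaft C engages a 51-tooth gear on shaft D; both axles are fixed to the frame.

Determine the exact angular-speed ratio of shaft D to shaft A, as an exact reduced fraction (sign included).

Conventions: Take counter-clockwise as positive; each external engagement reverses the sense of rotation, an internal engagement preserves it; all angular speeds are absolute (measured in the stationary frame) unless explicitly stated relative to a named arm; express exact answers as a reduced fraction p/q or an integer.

-61/51

class = fixed-axis compound train [3 meshes; 3 ratios multiply, 3 sense flips]
mesh 1 [61T→61T]: running ratio 1, sense −
mesh 2 [61T→19T]: running ratio 61/19, sense +
mesh 3 [19T→51T]: running ratio 61/51, sense −
ω_out/ω_in = -61/51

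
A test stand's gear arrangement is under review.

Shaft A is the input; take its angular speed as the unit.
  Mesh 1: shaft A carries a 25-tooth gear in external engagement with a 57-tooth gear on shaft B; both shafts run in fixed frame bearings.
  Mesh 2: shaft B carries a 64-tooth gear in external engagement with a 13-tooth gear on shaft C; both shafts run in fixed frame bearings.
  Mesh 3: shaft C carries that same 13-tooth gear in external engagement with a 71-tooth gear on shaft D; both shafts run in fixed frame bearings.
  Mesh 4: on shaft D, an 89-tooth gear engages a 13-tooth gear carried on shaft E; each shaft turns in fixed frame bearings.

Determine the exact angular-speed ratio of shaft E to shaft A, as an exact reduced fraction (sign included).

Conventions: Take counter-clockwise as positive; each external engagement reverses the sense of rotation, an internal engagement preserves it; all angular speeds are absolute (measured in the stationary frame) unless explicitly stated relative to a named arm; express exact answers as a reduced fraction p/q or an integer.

142400/52611

class = fixed-axis compound train [4 meshes; 4 ratios multiply, 4 sense flips]
mesh 1 [25T→57T]: running ratio 25/57, sense −
mesh 2 [64T→13T]: running ratio 1600/741, sense +
mesh 3 [13T→71T]: running ratio 1600/4047, sense −
mesh 4 [89T→13T]: running ratio 142400/52611, sense +
ω_out/ω_in = 142400/52611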